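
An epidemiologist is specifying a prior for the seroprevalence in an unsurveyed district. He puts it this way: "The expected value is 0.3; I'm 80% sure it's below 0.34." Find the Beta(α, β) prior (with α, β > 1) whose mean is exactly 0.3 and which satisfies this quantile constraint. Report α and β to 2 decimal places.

α ≈ 27.27, β ≈ 63.64

With mean 0.3 fixed, write α = 0.3s, β = 0.7s where s = α+β.
Need P(θ < 0.34) = 0.8 under Beta(0.3s, 0.7s). Normal approximation: (q−m)/√(m(1−m)/s) ≈ z_{0.8} = 0.842, so s ≈ 0.3·0.7·(0.842)²/(0.34−0.3)² = 93.0.
At s = 93.0: P(θ<0.34) ≈ 0.802. Adjusting to match 0.8 gives s ≈ 90.91.
So α = 0.3·90.91 ≈ 27.27, β = 0.7·90.91 ≈ 63.64.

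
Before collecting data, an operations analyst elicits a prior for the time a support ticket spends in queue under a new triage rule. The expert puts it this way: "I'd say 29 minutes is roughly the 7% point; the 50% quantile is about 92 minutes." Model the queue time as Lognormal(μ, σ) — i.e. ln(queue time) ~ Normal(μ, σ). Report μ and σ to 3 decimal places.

If T ~ Lognormal(μ,σ) then ln T ~ Normal(μ,σ), so the p-quantile of ln T is μ + z_p·σ.
ln(29) = 3.367 and ln(92) = 4.522; z_{0.07} = -1.476, z_{0.5} = 0.
σ = (4.522 − 3.367)/(0 − (-1.476)) = 0.782.
μ = 3.367 − (-1.476)·0.782 = 4.522.

μ ≈ 4.522, σ ≈ 0.782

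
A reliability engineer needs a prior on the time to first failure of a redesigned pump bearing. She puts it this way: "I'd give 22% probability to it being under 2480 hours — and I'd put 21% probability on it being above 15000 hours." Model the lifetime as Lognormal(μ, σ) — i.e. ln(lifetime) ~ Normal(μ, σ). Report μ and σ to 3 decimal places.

μ ≈ 8.696, σ ≈ 1.140

If T ~ Lognormal(μ,σ) then ln T ~ Normal(μ,σ), so the p-quantile of ln T is μ + z_p·σ.
ln(2480) = 7.816 and ln(15000) = 9.616; z_{0.22} = -0.7722, z_{0.79} = 0.8064.
σ = (9.616 − 7.816)/(0.8064 − (-0.7722)) = 1.140.
μ = 7.816 − (-0.7722)·1.140 = 8.696.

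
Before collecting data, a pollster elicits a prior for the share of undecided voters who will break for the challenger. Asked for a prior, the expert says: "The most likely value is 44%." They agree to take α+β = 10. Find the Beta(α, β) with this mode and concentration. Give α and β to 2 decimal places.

For α,β > 1 the Beta mode is (α−1)/(α+β−2). With α+β = 10, the mode is (α−1)/8.
Set (α−1)/8 = 0.44 → α = 1 + 0.44·8 = 4.52.
β = 10 − α = 5.48.

α = 4.52, β = 5.48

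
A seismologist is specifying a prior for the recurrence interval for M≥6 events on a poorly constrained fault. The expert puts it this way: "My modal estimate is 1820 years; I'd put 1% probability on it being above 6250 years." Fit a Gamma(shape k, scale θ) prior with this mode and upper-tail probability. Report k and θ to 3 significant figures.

Gamma(k,θ) with k>1 has mode (k−1)θ, so θ = 1820/(k−1).
Need P(X < 6250) = 0.99 with θ tied to k this way. Start at k = 2, θ = 1820: P(X<6250) ≈ 0.857.
Too low — raise k to concentrate. Iterating converges to k ≈ 3.86.
Then θ = 1820/(3.86−1) ≈ 636.

k ≈ 3.86, θ ≈ 636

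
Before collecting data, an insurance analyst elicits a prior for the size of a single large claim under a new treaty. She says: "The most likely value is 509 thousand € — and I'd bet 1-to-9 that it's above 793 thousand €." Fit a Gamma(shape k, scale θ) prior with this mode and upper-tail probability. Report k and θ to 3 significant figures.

Gamma(k,θ) with k>1 has mode (k−1)θ, so θ = 509/(k−1).
Need P(X < 793) = 0.9 with θ tied to k this way. Start at k = 2, θ = 509: P(X<793) ≈ 0.461.
Too low — raise k to concentrate. Iterating converges to k ≈ 10.5.
Then θ = 509/(10.5−1) ≈ 53.5.

k ≈ 10.5, θ ≈ 53.5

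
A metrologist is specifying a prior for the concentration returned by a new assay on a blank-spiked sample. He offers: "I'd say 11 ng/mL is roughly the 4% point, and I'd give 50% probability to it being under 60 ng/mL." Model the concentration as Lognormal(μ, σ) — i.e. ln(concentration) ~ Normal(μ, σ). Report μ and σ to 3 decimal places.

If T ~ Lognormal(μ,σ) then ln T ~ Normal(μ,σ), so the p-quantile of ln T is μ + z_p·σ.
ln(11) = 2.398 and ln(60) = 4.094; z_{0.04} = -1.751, z_{0.5} = 0.
σ = (4.094 − 2.398)/(0 − (-1.751)) = 0.969.
μ = 2.398 − (-1.751)·0.969 = 4.094.

μ ≈ 4.094, σ ≈ 0.969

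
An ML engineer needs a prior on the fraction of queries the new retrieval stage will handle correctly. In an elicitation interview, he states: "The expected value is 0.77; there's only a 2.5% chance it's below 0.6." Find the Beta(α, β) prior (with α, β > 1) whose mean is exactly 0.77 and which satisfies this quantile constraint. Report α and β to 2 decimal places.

α ≈ 21.42, β ≈ 6.40

With mean 0.77 fixed, write α = 0.77s, β = 0.23s where s = α+β.
Need P(θ < 0.6) = 0.025 under Beta(0.77s, 0.23s). Normal approximation: (q−m)/√(m(1−m)/s) ≈ z_{0.025} = -1.96, so s ≈ 0.77·0.23·(-1.96)²/(0.6−0.77)² = 23.5.
At s = 23.5: P(θ<0.6) ≈ 0.035. Adjusting to match 0.025 gives s ≈ 27.81.
So α = 0.77·27.81 ≈ 21.42, β = 0.23·27.81 ≈ 6.40.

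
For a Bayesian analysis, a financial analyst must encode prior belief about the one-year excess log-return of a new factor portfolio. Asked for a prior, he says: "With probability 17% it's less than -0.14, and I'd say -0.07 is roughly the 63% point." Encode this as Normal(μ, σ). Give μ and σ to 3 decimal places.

The p-quantile of Normal(μ,σ) is μ + z_p·σ, with z_{0.17} = -0.9542 and z_{0.63} = 0.3319.
Eliminate σ: μ = (z₂·x₁ − z₁·x₂)/(z₂ − z₁) = (0.3319·-0.14 − (-0.9542)·-0.07)/1.286 = -0.088.
Then σ = (x₂ − x₁)/(z₂ − z₁) = (-0.07 − -0.14)/1.286 = 0.054.

μ = -0.088, σ = 0.054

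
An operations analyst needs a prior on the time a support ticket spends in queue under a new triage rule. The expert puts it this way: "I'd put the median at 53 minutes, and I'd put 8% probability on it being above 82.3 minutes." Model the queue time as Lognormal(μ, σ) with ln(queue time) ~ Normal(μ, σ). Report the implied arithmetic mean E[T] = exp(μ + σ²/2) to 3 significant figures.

E[T] ≈ 55.7 minutes

If T ~ Lognormal(μ,σ) then ln T ~ Normal(μ,σ), so the p-quantile of ln T is μ + z_p·σ.
ln(53) = 3.97 and ln(82.3) = 4.41; z_{0.5} = 0, z_{0.92} = 1.405.
σ = (4.41 − 3.97)/(1.405 − (0)) = 0.313.
μ = 3.97 − (0)·0.313 = 3.970.
E[T] = exp(μ + σ²/2) = exp(3.970 + 0.0490) = 55.7 minutes.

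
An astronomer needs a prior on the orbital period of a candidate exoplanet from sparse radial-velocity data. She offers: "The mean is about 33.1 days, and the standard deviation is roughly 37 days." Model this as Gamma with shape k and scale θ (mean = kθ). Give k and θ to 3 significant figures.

k ≈ 0.8, θ ≈ 41.4

For Gamma(k, scale θ): mean = kθ, variance = kθ², so CV = 1/√k.
CV = SD/mean = 37/33.1 = 1.118, hence k = 1/CV² = 0.8.
Then θ = mean/k = 33.1/0.8 = 41.4.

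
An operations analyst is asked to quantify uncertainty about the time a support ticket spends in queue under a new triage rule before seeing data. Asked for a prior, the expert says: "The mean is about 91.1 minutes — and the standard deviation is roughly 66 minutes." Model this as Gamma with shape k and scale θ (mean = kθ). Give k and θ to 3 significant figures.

For Gamma(k, scale θ): mean = kθ, variance = kθ², so CV = 1/√k.
CV = SD/mean = 66/91.1 = 0.7245, hence k = 1/CV² = 1.91.
Then θ = mean/k = 91.1/1.91 = 47.8.

k ≈ 1.91, θ ≈ 47.8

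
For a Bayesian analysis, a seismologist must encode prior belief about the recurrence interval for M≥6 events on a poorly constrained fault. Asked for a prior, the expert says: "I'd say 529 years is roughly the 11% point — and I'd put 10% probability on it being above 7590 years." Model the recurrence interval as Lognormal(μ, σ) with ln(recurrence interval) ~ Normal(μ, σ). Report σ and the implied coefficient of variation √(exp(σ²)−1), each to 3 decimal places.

σ ≈ 1.062, CV ≈ 1.445

If T ~ Lognormal(μ,σ) then ln T ~ Normal(μ,σ), so the p-quantile of ln T is μ + z_p·σ.
ln(529) = 6.271 and ln(7590) = 8.935; z_{0.11} = -1.227, z_{0.9} = 1.282.
σ = (8.935 − 6.271)/(1.282 − (-1.227)) = 1.062.
μ = 6.271 − (-1.227)·1.062 = 7.574.
CV = √(exp(σ²)−1) = √(exp(1.1279)−1) = 1.445.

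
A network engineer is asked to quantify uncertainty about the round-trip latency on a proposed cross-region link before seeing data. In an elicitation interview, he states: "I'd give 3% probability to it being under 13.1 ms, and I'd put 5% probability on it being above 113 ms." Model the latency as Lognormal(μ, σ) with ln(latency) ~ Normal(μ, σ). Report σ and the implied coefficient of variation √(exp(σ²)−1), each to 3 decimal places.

σ ≈ 0.611, CV ≈ 0.673

If T ~ Lognormal(μ,σ) then ln T ~ Normal(μ,σ), so the p-quantile of ln T is μ + z_p·σ.
ln(13.1) = 2.573 and ln(113) = 4.727; z_{0.03} = -1.881, z_{0.95} = 1.645.
σ = (4.727 − 2.573)/(1.645 − (-1.881)) = 0.611.
μ = 2.573 − (-1.881)·0.611 = 3.722.
CV = √(exp(σ²)−1) = √(exp(0.3735)−1) = 0.673.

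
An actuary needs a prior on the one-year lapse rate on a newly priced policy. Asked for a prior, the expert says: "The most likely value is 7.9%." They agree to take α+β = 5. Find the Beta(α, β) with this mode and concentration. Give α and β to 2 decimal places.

For α,β > 1 the Beta mode is (α−1)/(α+β−2). With α+β = 5, the mode is (α−1)/3.
Set (α−1)/3 = 0.079 → α = 1 + 0.079·3 = 1.24.
β = 5 − α = 3.76.

α = 1.24, β = 3.76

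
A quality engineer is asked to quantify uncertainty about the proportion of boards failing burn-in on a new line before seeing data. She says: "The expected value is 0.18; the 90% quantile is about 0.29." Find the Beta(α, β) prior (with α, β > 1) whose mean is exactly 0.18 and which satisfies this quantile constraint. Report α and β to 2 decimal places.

α ≈ 3.88, β ≈ 17.65

With mean 0.18 fixed, write α = 0.18s, β = 0.82s where s = α+β.
Need P(θ < 0.29) = 0.9 under Beta(0.18s, 0.82s). Normal approximation: (q−m)/√(m(1−m)/s) ≈ z_{0.9} = 1.28, so s ≈ 0.18·0.82·(1.28)²/(0.29−0.18)² = 20.0.
At s = 20.0: P(θ<0.29) ≈ 0.893. Adjusting to match 0.9 gives s ≈ 21.53.
So α = 0.18·21.53 ≈ 3.88, β = 0.82·21.53 ≈ 17.65.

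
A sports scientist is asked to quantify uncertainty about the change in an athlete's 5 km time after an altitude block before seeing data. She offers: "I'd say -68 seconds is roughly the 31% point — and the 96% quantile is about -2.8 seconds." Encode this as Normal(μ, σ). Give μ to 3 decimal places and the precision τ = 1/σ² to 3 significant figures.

μ = -53.609, τ = 0.00119

For Normal(μ,σ), the p-quantile is μ + z_p·σ. Here z_{0.31} = -0.4959, z_{0.96} = 1.751.
So -68 = μ − 0.4959σ and -2.8 = μ + 1.751σ.
Subtracting: σ = (-2.8 − -68)/(1.751 − (-0.4959)) = 29.022.
Then μ = -68 − (-0.4959)·29.022 = -53.609.
Precision τ = 1/σ² = 1/29.02² = 0.00119.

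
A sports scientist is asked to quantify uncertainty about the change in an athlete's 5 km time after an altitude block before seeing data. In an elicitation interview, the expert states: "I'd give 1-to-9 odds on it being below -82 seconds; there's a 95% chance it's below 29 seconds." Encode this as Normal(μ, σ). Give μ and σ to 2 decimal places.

μ = -33.39, σ = 37.93

The p-quantile of Normal(μ,σ) is μ + z_p·σ, with z_{0.1} = -1.282 and z_{0.95} = 1.645.
Eliminate σ: μ = (z₂·x₁ − z₁·x₂)/(z₂ − z₁) = (1.645·-82 − (-1.282)·29)/2.926 = -33.39.
Then σ = (x₂ − x₁)/(z₂ − z₁) = (29 − -82)/2.926 = 37.93.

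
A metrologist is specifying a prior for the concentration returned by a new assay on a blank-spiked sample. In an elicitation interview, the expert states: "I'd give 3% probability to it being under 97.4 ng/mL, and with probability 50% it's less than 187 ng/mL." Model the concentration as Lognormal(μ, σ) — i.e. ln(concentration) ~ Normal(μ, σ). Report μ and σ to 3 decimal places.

μ ≈ 5.231, σ ≈ 0.347

If T ~ Lognormal(μ,σ) then ln T ~ Normal(μ,σ), so the p-quantile of ln T is μ + z_p·σ.
ln(97.4) = 4.579 and ln(187) = 5.231; z_{0.03} = -1.881, z_{0.5} = 0.
σ = (5.231 − 4.579)/(0 − (-1.881)) = 0.347.
μ = 4.579 − (-1.881)·0.347 = 5.231.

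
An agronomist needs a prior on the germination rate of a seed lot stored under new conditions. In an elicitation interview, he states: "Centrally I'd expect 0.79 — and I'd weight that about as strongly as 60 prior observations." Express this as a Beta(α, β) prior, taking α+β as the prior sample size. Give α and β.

Under the effective-sample-size interpretation, Beta(α, β) has prior mean α/(α+β) and prior sample size α+β.
So α+β = 60 and α/(α+β) = 0.79, giving α = 0.79·60 = 47.4 and β = 60 − 47.4 = 12.6.

α = 47.4, β = 12.6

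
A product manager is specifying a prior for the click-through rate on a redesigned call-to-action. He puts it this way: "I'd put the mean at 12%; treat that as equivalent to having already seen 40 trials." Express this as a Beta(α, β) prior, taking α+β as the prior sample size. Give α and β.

Under the effective-sample-size interpretation, Beta(α, β) has prior mean α/(α+β) and prior sample size α+β.
So α+β = 40 and α/(α+β) = 0.12, giving α = 0.12·40 = 4.8 and β = 40 − 4.8 = 35.2.

α = 4.8, β = 35.2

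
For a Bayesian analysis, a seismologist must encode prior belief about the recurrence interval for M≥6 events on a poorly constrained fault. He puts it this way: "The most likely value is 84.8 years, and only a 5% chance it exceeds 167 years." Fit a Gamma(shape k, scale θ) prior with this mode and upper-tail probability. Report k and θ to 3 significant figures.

k ≈ 7.04, θ ≈ 14

Gamma(k,θ) with k>1 has mode (k−1)θ, so θ = 84.8/(k−1).
Need P(X < 167) = 0.95 with θ tied to k this way. Start at k = 2, θ = 84.8: P(X<167) ≈ 0.586.
Too low — raise k to concentrate. Iterating converges to k ≈ 7.04.
Then θ = 84.8/(7.04−1) ≈ 14.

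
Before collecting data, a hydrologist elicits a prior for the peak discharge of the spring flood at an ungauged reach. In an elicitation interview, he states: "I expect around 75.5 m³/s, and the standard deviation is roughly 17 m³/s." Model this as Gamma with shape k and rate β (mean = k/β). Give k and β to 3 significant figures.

For Gamma(k, rate β): mean = k/β, variance = k/β², so CV = 1/√k.
CV = SD/mean = 17/75.5 = 0.2252, hence k = 1/CV² = 19.7.
Then β = k/mean = 19.7/75.5 = 0.261.

k ≈ 19.7, β ≈ 0.261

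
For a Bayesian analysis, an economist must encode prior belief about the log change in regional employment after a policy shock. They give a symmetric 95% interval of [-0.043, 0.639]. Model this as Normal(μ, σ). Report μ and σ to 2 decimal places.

μ = 0.30, σ = 0.17

A symmetric 95% interval runs μ ± z·σ with z = 1.96.
Half-width = 0.341, so σ = 0.341/1.96 = 0.17.
μ is the interval midpoint, 0.30.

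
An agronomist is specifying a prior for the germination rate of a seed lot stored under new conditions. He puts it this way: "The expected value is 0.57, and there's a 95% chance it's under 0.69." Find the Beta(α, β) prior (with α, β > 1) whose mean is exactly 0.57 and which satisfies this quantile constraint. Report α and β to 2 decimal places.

α ≈ 24.95, β ≈ 18.82

With mean 0.57 fixed, write α = 0.57s, β = 0.43s where s = α+β.
Need P(θ < 0.69) = 0.95 under Beta(0.57s, 0.43s). Normal approximation: (q−m)/√(m(1−m)/s) ≈ z_{0.95} = 1.64, so s ≈ 0.57·0.43·(1.64)²/(0.69−0.57)² = 46.1.
At s = 46.1: P(θ<0.69) ≈ 0.954. Adjusting to match 0.95 gives s ≈ 43.78.
So α = 0.57·43.78 ≈ 24.95, β = 0.43·43.78 ≈ 18.82.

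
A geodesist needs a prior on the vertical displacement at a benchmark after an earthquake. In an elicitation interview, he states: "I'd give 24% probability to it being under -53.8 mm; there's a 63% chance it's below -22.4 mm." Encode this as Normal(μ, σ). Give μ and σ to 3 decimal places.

The p-quantile of Normal(μ,σ) is μ + z_p·σ, with z_{0.24} = -0.7063 and z_{0.63} = 0.3319.
Eliminate σ: μ = (z₂·x₁ − z₁·x₂)/(z₂ − z₁) = (0.3319·-53.8 − (-0.7063)·-22.4)/1.038 = -32.437.
Then σ = (x₂ − x₁)/(z₂ − z₁) = (-22.4 − -53.8)/1.038 = 30.246.

μ = -32.437, σ = 30.246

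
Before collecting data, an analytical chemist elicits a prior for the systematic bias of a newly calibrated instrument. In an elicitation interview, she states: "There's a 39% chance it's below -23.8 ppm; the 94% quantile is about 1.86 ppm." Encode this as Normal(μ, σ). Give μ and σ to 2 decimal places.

For Normal(μ,σ), the p-quantile is μ + z_p·σ. Here z_{0.39} = -0.2793, z_{0.94} = 1.555.
So -23.8 = μ − 0.2793σ and 1.86 = μ + 1.555σ.
Subtracting: σ = (1.86 − -23.8)/(1.555 − (-0.2793)) = 13.99.
Then μ = -23.8 − (-0.2793)·13.99 = -19.89.

μ = -19.89, σ = 13.99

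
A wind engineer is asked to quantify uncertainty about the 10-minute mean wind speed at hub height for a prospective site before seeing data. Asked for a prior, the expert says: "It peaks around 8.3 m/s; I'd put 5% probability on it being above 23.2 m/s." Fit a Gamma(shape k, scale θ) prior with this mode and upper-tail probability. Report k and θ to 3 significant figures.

k ≈ 3.53, θ ≈ 3.28

Gamma(k,θ) with k>1 has mode (k−1)θ, so θ = 8.3/(k−1).
Need P(X < 23.2) = 0.95 with θ tied to k this way. Start at k = 2, θ = 8.3: P(X<23.2) ≈ 0.768.
Too low — raise k to concentrate. Iterating converges to k ≈ 3.53.
Then θ = 8.3/(3.53−1) ≈ 3.28.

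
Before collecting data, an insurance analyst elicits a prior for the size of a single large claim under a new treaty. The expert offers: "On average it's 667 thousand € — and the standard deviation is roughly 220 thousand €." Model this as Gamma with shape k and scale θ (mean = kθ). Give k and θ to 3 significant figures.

For Gamma(k, scale θ): mean = kθ, variance = kθ², so CV = 1/√k.
CV = SD/mean = 220/667 = 0.3298, hence k = 1/CV² = 9.19.
Then θ = mean/k = 667/9.19 = 72.6.

k ≈ 9.19, θ ≈ 72.6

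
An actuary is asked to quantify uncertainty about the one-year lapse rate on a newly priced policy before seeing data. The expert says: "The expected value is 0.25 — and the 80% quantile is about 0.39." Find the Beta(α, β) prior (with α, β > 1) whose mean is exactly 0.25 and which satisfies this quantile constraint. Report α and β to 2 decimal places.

With mean 0.25 fixed, write α = 0.25s, β = 0.75s where s = α+β.
Need P(θ < 0.39) = 0.8 under Beta(0.25s, 0.75s). Normal approximation: (q−m)/√(m(1−m)/s) ≈ z_{0.8} = 0.842, so s ≈ 0.25·0.75·(0.842)²/(0.39−0.25)² = 6.8.
At s = 6.8: P(θ<0.39) ≈ 0.813. Adjusting to match 0.8 gives s ≈ 5.80.
So α = 0.25·5.80 ≈ 1.45, β = 0.75·5.80 ≈ 4.35.

α ≈ 1.45, β ≈ 4.35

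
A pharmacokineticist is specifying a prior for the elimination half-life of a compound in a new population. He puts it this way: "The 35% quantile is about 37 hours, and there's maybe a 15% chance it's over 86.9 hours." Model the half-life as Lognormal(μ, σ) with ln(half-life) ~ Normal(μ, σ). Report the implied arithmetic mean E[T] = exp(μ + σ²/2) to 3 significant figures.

E[T] ≈ 55.8 hours

If T ~ Lognormal(μ,σ) then ln T ~ Normal(μ,σ), so the p-quantile of ln T is μ + z_p·σ.
ln(37) = 3.611 and ln(86.9) = 4.465; z_{0.35} = -0.3853, z_{0.85} = 1.036.
σ = (4.465 − 3.611)/(1.036 − (-0.3853)) = 0.601.
μ = 3.611 − (-0.3853)·0.601 = 3.842.
E[T] = exp(μ + σ²/2) = exp(3.842 + 0.1803) = 55.8 hours.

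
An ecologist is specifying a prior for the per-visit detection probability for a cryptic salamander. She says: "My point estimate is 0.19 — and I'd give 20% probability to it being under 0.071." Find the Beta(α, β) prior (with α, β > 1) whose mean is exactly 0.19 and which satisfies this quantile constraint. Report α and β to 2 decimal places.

α ≈ 1.45, β ≈ 6.16

With mean 0.19 fixed, write α = 0.19s, β = 0.81s where s = α+β.
Need P(θ < 0.071) = 0.2 under Beta(0.19s, 0.81s). Normal approximation: (q−m)/√(m(1−m)/s) ≈ z_{0.2} = -0.842, so s ≈ 0.19·0.81·(-0.842)²/(0.071−0.19)² = 7.7.
At s = 7.7: P(θ<0.071) ≈ 0.198. Adjusting to match 0.2 gives s ≈ 7.61.
So α = 0.19·7.61 ≈ 1.45, β = 0.81·7.61 ≈ 6.16.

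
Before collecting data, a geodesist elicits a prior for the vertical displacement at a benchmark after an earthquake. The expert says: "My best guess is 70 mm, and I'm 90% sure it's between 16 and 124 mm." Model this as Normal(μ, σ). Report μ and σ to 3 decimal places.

μ = 70.000, σ = 32.830

A symmetric 90% interval runs μ ± z·σ with z = 1.645.
Half-width = 54, so σ = 54/1.645 = 32.830.
μ is the stated best guess, 70.000.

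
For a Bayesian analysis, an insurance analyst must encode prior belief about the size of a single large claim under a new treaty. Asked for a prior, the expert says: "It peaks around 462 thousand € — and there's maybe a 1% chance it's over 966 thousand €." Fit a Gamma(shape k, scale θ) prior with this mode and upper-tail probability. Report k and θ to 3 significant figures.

k ≈ 9.95, θ ≈ 51.6

Gamma(k,θ) with k>1 has mode (k−1)θ, so θ = 462/(k−1).
Need P(X < 966) = 0.99 with θ tied to k this way. Start at k = 2, θ = 462: P(X<966) ≈ 0.618.
Too low — raise k to concentrate. Iterating converges to k ≈ 9.95.
Then θ = 462/(9.95−1) ≈ 51.6.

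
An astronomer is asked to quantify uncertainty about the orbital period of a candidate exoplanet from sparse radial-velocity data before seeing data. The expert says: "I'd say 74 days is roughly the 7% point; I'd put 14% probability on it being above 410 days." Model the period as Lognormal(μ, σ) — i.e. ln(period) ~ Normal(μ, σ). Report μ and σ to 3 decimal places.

If T ~ Lognormal(μ,σ) then ln T ~ Normal(μ,σ), so the p-quantile of ln T is μ + z_p·σ.
ln(74) = 4.304 and ln(410) = 6.016; z_{0.07} = -1.476, z_{0.86} = 1.08.
σ = (6.016 − 4.304)/(1.08 − (-1.476)) = 0.670.
μ = 4.304 − (-1.476)·0.670 = 5.293.

μ ≈ 5.293, σ ≈ 0.670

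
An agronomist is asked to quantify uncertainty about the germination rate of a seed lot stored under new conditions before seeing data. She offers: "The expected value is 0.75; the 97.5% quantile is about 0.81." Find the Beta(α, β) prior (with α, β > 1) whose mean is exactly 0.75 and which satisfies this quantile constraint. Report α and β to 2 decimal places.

α ≈ 136.61, β ≈ 45.54

With mean 0.75 fixed, write α = 0.75s, β = 0.25s where s = α+β.
Need P(θ < 0.81) = 0.975 under Beta(0.75s, 0.25s). Normal approximation: (q−m)/√(m(1−m)/s) ≈ z_{0.975} = 1.96, so s ≈ 0.75·0.25·(1.96)²/(0.81−0.75)² = 200.1.
At s = 200.1: P(θ<0.81) ≈ 0.980. Adjusting to match 0.975 gives s ≈ 182.14.
So α = 0.75·182.14 ≈ 136.61, β = 0.25·182.14 ≈ 45.54.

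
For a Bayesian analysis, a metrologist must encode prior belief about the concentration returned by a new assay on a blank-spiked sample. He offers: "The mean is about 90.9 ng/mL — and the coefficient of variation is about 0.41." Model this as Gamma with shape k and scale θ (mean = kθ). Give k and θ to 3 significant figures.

k ≈ 5.95, θ ≈ 15.3

For Gamma(k, scale θ): mean = kθ, variance = kθ², so CV = 1/√k.
CV = 0.41, hence k = 1/CV² = 5.95.
Then θ = mean/k = 90.9/5.95 = 15.3.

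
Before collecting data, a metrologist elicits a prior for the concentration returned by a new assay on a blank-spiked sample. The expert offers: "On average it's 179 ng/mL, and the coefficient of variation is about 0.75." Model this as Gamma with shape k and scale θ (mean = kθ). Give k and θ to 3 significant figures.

k ≈ 1.78, θ ≈ 101

For Gamma(k, scale θ): mean = kθ, variance = kθ², so CV = 1/√k.
CV = 0.75, hence k = 1/CV² = 1.78.
Then θ = mean/k = 179/1.78 = 101.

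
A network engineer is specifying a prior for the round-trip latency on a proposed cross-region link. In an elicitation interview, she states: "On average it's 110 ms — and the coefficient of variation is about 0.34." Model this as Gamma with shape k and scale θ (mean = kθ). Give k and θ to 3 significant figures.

k ≈ 8.65, θ ≈ 12.7

For Gamma(k, scale θ): mean = kθ, variance = kθ², so CV = 1/√k.
CV = 0.34, hence k = 1/CV² = 8.65.
Then θ = mean/k = 110/8.65 = 12.7.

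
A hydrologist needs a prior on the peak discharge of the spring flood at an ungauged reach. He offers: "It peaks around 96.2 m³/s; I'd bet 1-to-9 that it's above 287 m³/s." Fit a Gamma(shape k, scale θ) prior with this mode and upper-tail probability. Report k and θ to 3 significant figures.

Gamma(k,θ) with k>1 has mode (k−1)θ, so θ = 96.2/(k−1).
Need P(X < 287) = 0.9 with θ tied to k this way. Start at k = 2, θ = 96.2: P(X<287) ≈ 0.798.
Too low — raise k to concentrate. Iterating converges to k ≈ 2.59.
Then θ = 96.2/(2.59−1) ≈ 60.4.

k ≈ 2.59, θ ≈ 60.4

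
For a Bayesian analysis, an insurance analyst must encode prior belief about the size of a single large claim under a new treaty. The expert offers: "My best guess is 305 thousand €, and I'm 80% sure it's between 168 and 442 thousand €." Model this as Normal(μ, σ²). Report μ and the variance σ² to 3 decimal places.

A symmetric 80% interval runs μ ± z·σ with z = 1.282.
Half-width = 137, so σ = 137/1.282 = 106.9017 and σ² = 11427.967.
μ is the stated best guess, 305.000.

μ = 305.000, σ² = 11427.967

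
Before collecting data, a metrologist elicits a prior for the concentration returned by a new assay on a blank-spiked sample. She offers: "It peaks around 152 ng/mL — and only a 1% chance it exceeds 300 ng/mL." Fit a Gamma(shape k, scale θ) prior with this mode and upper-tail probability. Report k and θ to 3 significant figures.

k ≈ 11.7, θ ≈ 14.3

Gamma(k,θ) with k>1 has mode (k−1)θ, so θ = 152/(k−1).
Need P(X < 300) = 0.99 with θ tied to k this way. Start at k = 2, θ = 152: P(X<300) ≈ 0.587.
Too low — raise k to concentrate. Iterating converges to k ≈ 11.7.
Then θ = 152/(11.7−1) ≈ 14.3.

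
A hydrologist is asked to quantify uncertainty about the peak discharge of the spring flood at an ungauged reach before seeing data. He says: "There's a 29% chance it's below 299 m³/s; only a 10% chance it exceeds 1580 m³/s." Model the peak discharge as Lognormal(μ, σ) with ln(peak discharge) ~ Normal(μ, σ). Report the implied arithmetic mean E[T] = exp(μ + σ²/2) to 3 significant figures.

E[T] ≈ 745 m³/s

If T ~ Lognormal(μ,σ) then ln T ~ Normal(μ,σ), so the p-quantile of ln T is μ + z_p·σ.
ln(299) = 5.7 and ln(1580) = 7.365; z_{0.29} = -0.5534, z_{0.9} = 1.282.
σ = (7.365 − 5.7)/(1.282 − (-0.5534)) = 0.907.
μ = 5.7 − (-0.5534)·0.907 = 6.202.
E[T] = exp(μ + σ²/2) = exp(6.202 + 0.4115) = 745 m³/s.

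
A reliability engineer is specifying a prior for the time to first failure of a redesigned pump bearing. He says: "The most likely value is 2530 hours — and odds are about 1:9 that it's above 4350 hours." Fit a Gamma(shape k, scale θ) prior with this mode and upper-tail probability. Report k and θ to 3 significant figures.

k ≈ 7.45, θ ≈ 392

Gamma(k,θ) with k>1 has mode (k−1)θ, so θ = 2530/(k−1).
Need P(X < 4350) = 0.9 with θ tied to k this way. Start at k = 2, θ = 2530: P(X<4350) ≈ 0.513.
Too low — raise k to concentrate. Iterating converges to k ≈ 7.45.
Then θ = 2530/(7.45−1) ≈ 392.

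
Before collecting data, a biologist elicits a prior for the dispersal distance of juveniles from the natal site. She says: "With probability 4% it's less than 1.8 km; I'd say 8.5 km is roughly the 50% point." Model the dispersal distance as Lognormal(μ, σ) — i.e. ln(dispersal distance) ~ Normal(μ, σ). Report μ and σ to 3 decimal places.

μ ≈ 2.140, σ ≈ 0.887

If T ~ Lognormal(μ,σ) then ln T ~ Normal(μ,σ), so the p-quantile of ln T is μ + z_p·σ.
ln(1.8) = 0.5878 and ln(8.5) = 2.14; z_{0.04} = -1.751, z_{0.5} = 0.
σ = (2.14 − 0.5878)/(0 − (-1.751)) = 0.887.
μ = 0.5878 − (-1.751)·0.887 = 2.140.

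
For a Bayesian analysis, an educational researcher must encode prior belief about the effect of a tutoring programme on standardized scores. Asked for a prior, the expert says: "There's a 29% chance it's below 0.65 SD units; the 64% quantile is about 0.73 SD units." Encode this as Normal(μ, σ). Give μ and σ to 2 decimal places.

The p-quantile of Normal(μ,σ) is μ + z_p·σ, with z_{0.29} = -0.5534 and z_{0.64} = 0.3585.
Eliminate σ: μ = (z₂·x₁ − z₁·x₂)/(z₂ − z₁) = (0.3585·0.65 − (-0.5534)·0.73)/0.9118 = 0.70.
Then σ = (x₂ − x₁)/(z₂ − z₁) = (0.73 − 0.65)/0.9118 = 0.09.

μ = 0.70, σ = 0.09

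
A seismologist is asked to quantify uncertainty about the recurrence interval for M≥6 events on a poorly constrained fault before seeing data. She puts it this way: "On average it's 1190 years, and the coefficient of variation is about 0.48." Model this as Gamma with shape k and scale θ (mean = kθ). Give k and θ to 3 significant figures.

k ≈ 4.34, θ ≈ 274

For Gamma(k, scale θ): mean = kθ, variance = kθ², so CV = 1/√k.
CV = 0.48, hence k = 1/CV² = 4.34.
Then θ = mean/k = 1190/4.34 = 274.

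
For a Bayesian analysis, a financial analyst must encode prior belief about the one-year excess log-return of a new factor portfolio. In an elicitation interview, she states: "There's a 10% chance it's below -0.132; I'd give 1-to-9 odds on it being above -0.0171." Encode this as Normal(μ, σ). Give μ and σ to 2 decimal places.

The p-quantile of Normal(μ,σ) is μ + z_p·σ, with z_{0.1} = -1.282 and z_{0.9} = 1.282.
Eliminate σ: μ = (z₂·x₁ − z₁·x₂)/(z₂ − z₁) = (1.282·-0.132 − (-1.282)·-0.0171)/2.563 = -0.07.
Then σ = (x₂ − x₁)/(z₂ − z₁) = (-0.0171 − -0.132)/2.563 = 0.04.

μ = -0.07, σ = 0.04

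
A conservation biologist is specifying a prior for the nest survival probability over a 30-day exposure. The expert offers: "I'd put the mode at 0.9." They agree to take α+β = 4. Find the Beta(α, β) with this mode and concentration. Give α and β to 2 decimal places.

For α,β > 1 the Beta mode is (α−1)/(α+β−2). With α+β = 4, the mode is (α−1)/2.
Set (α−1)/2 = 0.9 → α = 1 + 0.9·2 = 2.80.
β = 4 − α = 1.20.

α = 2.80, β = 1.20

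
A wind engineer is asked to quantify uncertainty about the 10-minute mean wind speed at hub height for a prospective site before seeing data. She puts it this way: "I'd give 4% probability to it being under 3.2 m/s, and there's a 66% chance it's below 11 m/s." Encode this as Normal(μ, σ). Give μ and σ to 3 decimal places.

The p-quantile of Normal(μ,σ) is μ + z_p·σ, with z_{0.04} = -1.751 and z_{0.66} = 0.4125.
Eliminate σ: μ = (z₂·x₁ − z₁·x₂)/(z₂ − z₁) = (0.4125·3.2 − (-1.751)·11)/2.163 = 9.513.
Then σ = (x₂ − x₁)/(z₂ − z₁) = (11 − 3.2)/2.163 = 3.606.

μ = 9.513, σ = 3.606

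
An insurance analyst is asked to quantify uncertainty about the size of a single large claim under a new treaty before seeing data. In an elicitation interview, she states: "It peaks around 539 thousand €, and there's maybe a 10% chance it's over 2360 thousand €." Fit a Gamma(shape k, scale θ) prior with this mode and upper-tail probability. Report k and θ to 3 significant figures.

k ≈ 1.83, θ ≈ 649

Gamma(k,θ) with k>1 has mode (k−1)θ, so θ = 539/(k−1).
Need P(X < 2360) = 0.9 with θ tied to k this way. Start at k = 2, θ = 539: P(X<2360) ≈ 0.933.
Too high — lower k to spread out. Iterating converges to k ≈ 1.83.
Then θ = 539/(1.83−1) ≈ 649.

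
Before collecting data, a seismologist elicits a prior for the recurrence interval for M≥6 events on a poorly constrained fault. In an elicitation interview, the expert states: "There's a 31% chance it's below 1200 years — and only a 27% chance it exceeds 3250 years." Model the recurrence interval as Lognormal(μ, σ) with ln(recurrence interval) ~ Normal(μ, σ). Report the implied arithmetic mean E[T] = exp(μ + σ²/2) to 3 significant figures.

E[T] ≈ 2810 years

If T ~ Lognormal(μ,σ) then ln T ~ Normal(μ,σ), so the p-quantile of ln T is μ + z_p·σ.
ln(1200) = 7.09 and ln(3250) = 8.086; z_{0.31} = -0.4959, z_{0.73} = 0.6128.
σ = (8.086 − 7.09)/(0.6128 − (-0.4959)) = 0.899.
μ = 7.09 − (-0.4959)·0.899 = 7.536.
E[T] = exp(μ + σ²/2) = exp(7.536 + 0.4038) = 2810 years.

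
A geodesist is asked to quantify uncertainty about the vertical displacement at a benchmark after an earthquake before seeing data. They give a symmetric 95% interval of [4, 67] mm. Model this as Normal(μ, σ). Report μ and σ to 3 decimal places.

A symmetric 95% interval runs μ ± z·σ with z = 1.96.
Half-width = 31.5, so σ = 31.5/1.96 = 16.072.
μ is the interval midpoint, 35.500.

μ = 35.500, σ = 16.072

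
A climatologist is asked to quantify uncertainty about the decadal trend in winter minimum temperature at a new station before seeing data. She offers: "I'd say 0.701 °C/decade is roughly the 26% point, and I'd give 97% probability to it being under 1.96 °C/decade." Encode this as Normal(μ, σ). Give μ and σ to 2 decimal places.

The p-quantile of Normal(μ,σ) is μ + z_p·σ, with z_{0.26} = -0.6433 and z_{0.97} = 1.881.
Eliminate σ: μ = (z₂·x₁ − z₁·x₂)/(z₂ − z₁) = (1.881·0.701 − (-0.6433)·1.96)/2.524 = 1.02.
Then σ = (x₂ − x₁)/(z₂ − z₁) = (1.96 − 0.701)/2.524 = 0.50.

μ = 1.02, σ = 0.50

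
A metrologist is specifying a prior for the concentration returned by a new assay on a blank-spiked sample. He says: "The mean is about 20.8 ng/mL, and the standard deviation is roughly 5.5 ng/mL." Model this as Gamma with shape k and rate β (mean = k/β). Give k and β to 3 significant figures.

k ≈ 14.3, β ≈ 0.688

For Gamma(k, rate β): mean = k/β, variance = k/β², so CV = 1/√k.
CV = SD/mean = 5.5/20.8 = 0.2644, hence k = 1/CV² = 14.3.
Then β = k/mean = 14.3/20.8 = 0.688.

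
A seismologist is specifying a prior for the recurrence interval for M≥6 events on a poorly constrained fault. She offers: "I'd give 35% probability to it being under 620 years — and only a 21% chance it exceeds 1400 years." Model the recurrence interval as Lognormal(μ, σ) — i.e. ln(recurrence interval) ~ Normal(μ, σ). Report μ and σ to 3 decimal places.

μ ≈ 6.693, σ ≈ 0.683

If T ~ Lognormal(μ,σ) then ln T ~ Normal(μ,σ), so the p-quantile of ln T is μ + z_p·σ.
ln(620) = 6.43 and ln(1400) = 7.244; z_{0.35} = -0.3853, z_{0.79} = 0.8064.
σ = (7.244 − 6.43)/(0.8064 − (-0.3853)) = 0.683.
μ = 6.43 − (-0.3853)·0.683 = 6.693.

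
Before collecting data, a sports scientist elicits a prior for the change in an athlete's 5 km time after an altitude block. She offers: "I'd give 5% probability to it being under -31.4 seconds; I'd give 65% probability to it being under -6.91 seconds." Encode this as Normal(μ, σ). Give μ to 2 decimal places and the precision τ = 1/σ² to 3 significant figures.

μ = -11.56, τ = 0.00687

For Normal(μ,σ), the p-quantile is μ + z_p·σ. Here z_{0.05} = -1.645, z_{0.65} = 0.3853.
So -31.4 = μ − 1.645σ and -6.91 = μ + 0.3853σ.
Subtracting: σ = (-6.91 − -31.4)/(0.3853 − (-1.645)) = 12.06.
Then μ = -31.4 − (-1.645)·12.06 = -11.56.
Precision τ = 1/σ² = 1/12.06² = 0.00687.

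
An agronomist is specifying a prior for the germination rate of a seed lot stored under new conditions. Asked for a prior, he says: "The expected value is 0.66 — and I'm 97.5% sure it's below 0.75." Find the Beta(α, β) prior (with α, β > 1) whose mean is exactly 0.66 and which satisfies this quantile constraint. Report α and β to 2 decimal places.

With mean 0.66 fixed, write α = 0.66s, β = 0.34s where s = α+β.
Need P(θ < 0.75) = 0.975 under Beta(0.66s, 0.34s). Normal approximation: (q−m)/√(m(1−m)/s) ≈ z_{0.975} = 1.96, so s ≈ 0.66·0.34·(1.96)²/(0.75−0.66)² = 106.4.
At s = 106.4: P(θ<0.75) ≈ 0.980. Adjusting to match 0.975 gives s ≈ 97.95.
So α = 0.66·97.95 ≈ 64.65, β = 0.34·97.95 ≈ 33.30.

α ≈ 64.65, β ≈ 33.30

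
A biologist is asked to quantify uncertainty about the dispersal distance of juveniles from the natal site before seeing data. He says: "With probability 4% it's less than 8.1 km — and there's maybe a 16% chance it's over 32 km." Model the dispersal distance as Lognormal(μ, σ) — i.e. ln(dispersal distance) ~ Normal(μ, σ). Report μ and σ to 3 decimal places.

If T ~ Lognormal(μ,σ) then ln T ~ Normal(μ,σ), so the p-quantile of ln T is μ + z_p·σ.
ln(8.1) = 2.092 and ln(32) = 3.466; z_{0.04} = -1.751, z_{0.84} = 0.9945.
σ = (3.466 − 2.092)/(0.9945 − (-1.751)) = 0.500.
μ = 2.092 − (-1.751)·0.500 = 2.968.

μ ≈ 2.968, σ ≈ 0.500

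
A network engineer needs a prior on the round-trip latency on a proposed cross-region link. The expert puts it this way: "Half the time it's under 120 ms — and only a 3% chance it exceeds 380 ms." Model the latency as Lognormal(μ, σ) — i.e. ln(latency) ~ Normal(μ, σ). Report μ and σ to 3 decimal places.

If T ~ Lognormal(μ,σ) then ln T ~ Normal(μ,σ), so the p-quantile of ln T is μ + z_p·σ.
ln(120) = 4.787 and ln(380) = 5.94; z_{0.5} = 0, z_{0.97} = 1.881.
σ = (5.94 − 4.787)/(1.881 − (0)) = 0.613.
μ = 4.787 − (0)·0.613 = 4.787.

μ ≈ 4.787, σ ≈ 0.613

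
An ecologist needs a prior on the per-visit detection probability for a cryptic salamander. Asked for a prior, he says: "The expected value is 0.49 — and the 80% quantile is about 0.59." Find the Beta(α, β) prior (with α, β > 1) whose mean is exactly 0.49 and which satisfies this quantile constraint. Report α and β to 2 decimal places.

With mean 0.49 fixed, write α = 0.49s, β = 0.51s where s = α+β.
Need P(θ < 0.59) = 0.8 under Beta(0.49s, 0.51s). Normal approximation: (q−m)/√(m(1−m)/s) ≈ z_{0.8} = 0.842, so s ≈ 0.49·0.51·(0.842)²/(0.59−0.49)² = 17.7.
At s = 17.7: P(θ<0.59) ≈ 0.799. Adjusting to match 0.8 gives s ≈ 17.80.
So α = 0.49·17.80 ≈ 8.72, β = 0.51·17.80 ≈ 9.08.

α ≈ 8.72, β ≈ 9.08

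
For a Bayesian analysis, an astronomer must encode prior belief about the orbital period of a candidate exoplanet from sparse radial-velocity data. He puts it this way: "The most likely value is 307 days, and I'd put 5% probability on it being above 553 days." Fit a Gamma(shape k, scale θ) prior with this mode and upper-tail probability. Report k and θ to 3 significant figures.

k ≈ 9.05, θ ≈ 38.2

Gamma(k,θ) with k>1 has mode (k−1)θ, so θ = 307/(k−1).
Need P(X < 553) = 0.95 with θ tied to k this way. Start at k = 2, θ = 307: P(X<553) ≈ 0.538.
Too low — raise k to concentrate. Iterating converges to k ≈ 9.05.
Then θ = 307/(9.05−1) ≈ 38.2.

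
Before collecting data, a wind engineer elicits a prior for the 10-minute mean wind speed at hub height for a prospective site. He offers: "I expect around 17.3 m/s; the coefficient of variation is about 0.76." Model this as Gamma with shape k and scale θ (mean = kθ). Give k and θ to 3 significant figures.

For Gamma(k, scale θ): mean = kθ, variance = kθ², so CV = 1/√k.
CV = 0.76, hence k = 1/CV² = 1.73.
Then θ = mean/k = 17.3/1.73 = 9.99.

k ≈ 1.73, θ ≈ 9.99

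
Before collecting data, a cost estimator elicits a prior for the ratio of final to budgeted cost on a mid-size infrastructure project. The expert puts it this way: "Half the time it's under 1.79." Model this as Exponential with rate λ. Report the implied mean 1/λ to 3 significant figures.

mean ≈ 2.58

Exponential median = ln 2 / λ, so λ = ln 2 / 1.79 = 0.387.
Mean = 1/λ = 2.58.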